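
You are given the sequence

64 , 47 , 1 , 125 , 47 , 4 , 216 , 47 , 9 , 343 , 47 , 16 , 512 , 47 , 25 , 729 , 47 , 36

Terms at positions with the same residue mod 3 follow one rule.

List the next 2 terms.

1000, 47

Taking every 3rd term gives 3 separate tracks.
Track A is 64, 125, 216, 343, 512, 729, which is the cubes 4³, 5³, 6³, ….
Track B is 47, 47, 47, 47, 47, 47, which is always 47.
Track C is 1, 4, 9, 16, 25, 36, which is consecutive squares n² from n = 1.
Position 19 falls in track A as its term 7, giving 1000.
The 20th slot belongs to track B; its 7th term is 47.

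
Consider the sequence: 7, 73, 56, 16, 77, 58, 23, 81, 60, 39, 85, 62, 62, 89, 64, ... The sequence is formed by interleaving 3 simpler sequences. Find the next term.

101

The terms cycle through 3 interleaved subsequences.
Track A: 7, 16, 23, 39, 62 (a Fibonacci-like recurrence a_n = a_{n-1} + a_{n-2}).
Track B: 73, 77, 81, 85, 89 (linear: a_n = 69 + 4·n).
Track C: 56, 58, 60, 62, 64 (arithmetic, step +2).
Position 16 falls in track A as its term 6, giving 101.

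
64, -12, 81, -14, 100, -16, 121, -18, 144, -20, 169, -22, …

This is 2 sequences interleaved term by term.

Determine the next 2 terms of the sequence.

196, -24

Positions 1, 3, 5, … form one subsequence and positions 2, 4, 6, … form another.
Track A is 64, 81, 100, 121, 144, 169, which is consecutive squares n² from n = 8.
Track B is -12, -14, -16, -18, -20, -22, which is arithmetic with common difference −2.
Position 13 falls in track A as its term 7, giving 196.
Term 14 comes from track B (its 7th entry): -24.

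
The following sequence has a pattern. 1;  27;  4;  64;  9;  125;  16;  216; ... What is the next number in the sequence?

25

Taking every 2nd term gives 2 separate tracks.
Stream A is 1, 4, 9, 16, which is the squares 1², 2², 3², ….
Stream B is 27, 64, 125, 216, which is perfect cubes starting at 3³.
Position 9 → stream A, term 5 = 25.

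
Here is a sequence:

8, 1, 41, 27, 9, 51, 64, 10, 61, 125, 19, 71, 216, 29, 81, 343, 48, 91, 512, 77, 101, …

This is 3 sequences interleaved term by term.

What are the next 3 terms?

729, 125, 111

The terms cycle through 3 interleaved subsequences.
Subsequence A: 8, 27, 64, 125, 216, 343, 512 — perfect cubes starting at 2³.
Subsequence B: 1, 9, 10, 19, 29, 48, 77 — a Fibonacci-like recurrence a_n = a_{n-1} + a_{n-2}.
Subsequence C: 41, 51, 61, 71, 81, 91, 101 — linear: a_n = 31 + 10·n.
Position 22 falls in subsequence A as its term 8, giving 729.
The 23rd slot belongs to subsequence B; its 8th term is 125.
Position 24 → subsequence C, term 8 = 111.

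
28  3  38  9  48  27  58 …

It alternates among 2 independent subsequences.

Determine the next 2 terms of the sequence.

Positions 1, 3, 5, … form one subsequence and positions 2, 4, 6, … form another.
Track A: 28, 38, 48, 58 (adding 10 each time).
Track B: 3, 9, 27 (geometric with ratio 3).
The 8th slot belongs to track B; its 4th term is 81.
The 9th slot belongs to track A; its 5th term is 68.

81, 68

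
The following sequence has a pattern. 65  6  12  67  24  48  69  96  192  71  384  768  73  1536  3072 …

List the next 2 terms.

Positions follow the repeating pattern ABB; grouping by letter gives 2 tracks.
Track A: 65, 67, 69, 71, 73 — arithmetic with common difference +2.
Track B: 6, 12, 24, 48, 96, 192, 384, 768, 1536, 3072 — multiplying by 2 each time.
The 16th slot belongs to track A; its 6th term is 75.
Term 17 comes from track B (its 11th entry): 6144.

75, 6144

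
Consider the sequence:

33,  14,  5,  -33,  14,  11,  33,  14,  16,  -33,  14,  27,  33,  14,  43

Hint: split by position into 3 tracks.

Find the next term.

-33

The terms cycle through 3 interleaved subsequences.
Subsequence A: 33, -33, 33, -33, 33 (the oscillation 33·(−1)^(n+1)).
Subsequence B: 14, 14, 14, 14, 14 (the constant sequence 14).
Subsequence C: 5, 11, 16, 27, 43 (a Fibonacci-like recurrence a_n = a_{n-1} + a_{n-2}).
Position 16 falls in subsequence A as its term 6, giving -33.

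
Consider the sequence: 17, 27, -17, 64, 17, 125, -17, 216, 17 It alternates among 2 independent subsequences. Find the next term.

Odd-indexed and even-indexed terms follow separate rules.
Stream A: 17, -17, 17, -17, 17 (the oscillation 17·(−1)^(n+1)).
Stream B: 27, 64, 125, 216 (perfect cubes starting at 3³).
Term 10 comes from stream B (its 5th entry): 343.

343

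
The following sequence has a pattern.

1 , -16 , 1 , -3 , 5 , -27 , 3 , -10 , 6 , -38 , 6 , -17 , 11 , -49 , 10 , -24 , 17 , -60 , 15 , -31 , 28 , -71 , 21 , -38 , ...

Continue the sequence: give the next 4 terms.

Split by position mod 4: positions 1, 5, 9, … form one track, and each other residue class forms its own.
Track A: 1, 5, 6, 11, 17, 28. A Fibonacci-like recurrence a_n = a_{n-1} + a_{n-2}.
Track B: -16, -27, -38, -49, -60, -71. Arithmetic, step −11.
Track C: 1, 3, 6, 10, 15, 21. The triangular numbers T_1, T_2, ….
Track D: -3, -10, -17, -24, -31, -38. Arithmetic with common difference −7.
Term 25 comes from track A (its 7th entry): 45.
Term 26 comes from track B (its 7th entry): -82.
Term 27 comes from track C (its 7th entry): 28.
Term 28 comes from track D (its 7th entry): -45.

45, -82, 28, -45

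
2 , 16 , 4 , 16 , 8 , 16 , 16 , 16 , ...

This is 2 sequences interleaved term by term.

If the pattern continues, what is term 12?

Split by position mod 2 into 2 tracks.
Track A: 2, 4, 8, 16 (successive powers of 2).
Track B: 16, 16, 16, 16 (constant 16).
Position 12 falls in track B as its term 6, giving 16.

16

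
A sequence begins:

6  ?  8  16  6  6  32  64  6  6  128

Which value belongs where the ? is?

Positions follow the repeating pattern AABB; grouping by letter gives 2 tracks.
Stream A = 6, ?, 6, 6, 6, 6: always 6.
Stream B = 8, 16, 32, 64, 128: successive powers of 2.
So the missing entry in stream A is 6.

6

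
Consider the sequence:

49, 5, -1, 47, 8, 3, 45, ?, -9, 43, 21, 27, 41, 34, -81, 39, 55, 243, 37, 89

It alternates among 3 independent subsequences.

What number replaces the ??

Split by position mod 3: positions 1, 4, 7, … form one track, and each other residue class forms its own.
Track A: 49, 47, 45, 43, 41, 39, 37. Linear: a_n = 51 − 2·n.
Track B: 5, 8, ?, 21, 34, 55, 89. Each term equals the sum of the previous two.
Track C: -1, 3, -9, 27, -81, 243. A geometric progression (common ratio -3).
The gap is track B's term 3; the rule gives 13.

13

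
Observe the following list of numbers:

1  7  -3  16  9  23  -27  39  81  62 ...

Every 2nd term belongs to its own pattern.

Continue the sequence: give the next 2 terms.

Taking every 2nd term gives 2 separate tracks.
Stream A: 1, -3, 9, -27, 81. Geometric, ×-3 each step.
Stream B: 7, 16, 23, 39, 62. Each term equals the sum of the previous two.
Position 11 falls in stream A as its term 6, giving -243.
Term 12 comes from stream B (its 6th entry): 101.

-243, 101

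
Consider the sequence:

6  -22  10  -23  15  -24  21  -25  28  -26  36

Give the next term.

-27

Split by position mod 2 into 2 tracks.
Track A: 6, 10, 15, 21, 28, 36 — triangular numbers starting at T_3.
Track B: -22, -23, -24, -25, -26 — subtracting 1 each time.
The 12th slot belongs to track B; its 6th term is -27.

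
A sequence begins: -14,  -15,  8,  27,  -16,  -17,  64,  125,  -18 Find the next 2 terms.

Reading positions in blocks of 4 reveals the pattern AABB — 2 tracks woven together.
Track A: -14, -15, -16, -17, -18 (arithmetic, step −1).
Track B: 8, 27, 64, 125 (the cubes 2³, 3³, 4³, …).
The 10th slot belongs to track A; its 6th term is -19.
Term 11 comes from track B (its 5th entry): 216.

-19, 216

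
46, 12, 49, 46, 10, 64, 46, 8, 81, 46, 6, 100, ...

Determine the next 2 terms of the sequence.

46, 4

The terms cycle through 3 interleaved subsequences.
Subsequence A: 46, 46, 46, 46 — constant 46.
Subsequence B: 12, 10, 8, 6 — arithmetic with common difference −2.
Subsequence C: 49, 64, 81, 100 — consecutive squares n² from n = 7.
Position 13 → subsequence A, term 5 = 46.
Term 14 comes from subsequence B (its 5th entry): 4.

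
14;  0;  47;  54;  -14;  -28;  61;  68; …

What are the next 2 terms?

-42, -56

The slot pattern repeats as AABB (period 4), so there are 2 interleaved tracks.
Track A: 14, 0, -14, -28 — subtracting 14 each time.
Track B: 47, 54, 61, 68 — linear: a_n = 40 + 7·n.
The 9th slot belongs to track A; its 5th term is -42.
Position 10 falls in track A as its term 6, giving -56.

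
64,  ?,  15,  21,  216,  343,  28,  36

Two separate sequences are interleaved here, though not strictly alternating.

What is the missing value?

Reading positions in blocks of 4 reveals the pattern AABB — 2 tracks woven together.
Track A is 64, ?, 216, 343, which is the cubes 4³, 5³, 6³, ….
Track B is 15, 21, 28, 36, which is the triangular numbers T_5, T_6, ….
So the missing entry in track A is 125.

125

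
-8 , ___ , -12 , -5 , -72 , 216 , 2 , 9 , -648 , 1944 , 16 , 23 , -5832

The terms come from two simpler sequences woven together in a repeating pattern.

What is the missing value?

24

The slot pattern repeats as AABB (period 4), so there are 2 interleaved tracks.
Stream A = -8, ?, -72, 216, -648, 1944, -5832: multiplying by -3 each time.
Stream B = -12, -5, 2, 9, 16, 23: arithmetic, step +7.
Stream A's pattern makes the blank 24.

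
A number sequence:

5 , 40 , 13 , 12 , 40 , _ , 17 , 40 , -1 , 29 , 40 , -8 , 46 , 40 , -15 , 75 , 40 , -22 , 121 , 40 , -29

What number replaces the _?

6

Read the sequence 3 terms at a time; column i is its own pattern.
Stream A: 5, 12, 17, 29, 46, 75, 121 — Fibonacci-style (each term is the sum of the two before it).
Stream B: 40, 40, 40, 40, 40, 40, 40 — the constant sequence 40.
Stream C: 13, ?, -1, -8, -15, -22, -29 — arithmetic with common difference −7.
The gap is stream C's term 2; the rule gives 6.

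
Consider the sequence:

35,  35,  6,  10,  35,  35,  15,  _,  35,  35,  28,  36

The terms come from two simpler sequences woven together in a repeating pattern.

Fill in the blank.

Positions follow the repeating pattern AABB; grouping by letter gives 2 tracks.
Stream A: 35, 35, 35, 35, 35, 35 (always 35).
Stream B: 6, 10, 15, ?, 28, 36 (triangular numbers n(n+1)/2 for n = 3, 4, …).
Filling stream B at index 4 by its rule yields 21.

21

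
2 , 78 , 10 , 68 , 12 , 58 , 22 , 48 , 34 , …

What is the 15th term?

Taking every 2nd term gives 2 separate tracks.
Track A: 2, 10, 12, 22, 34. Each term equals the sum of the previous two.
Track B: 78, 68, 58, 48. Arithmetic, step −10.
The 15th slot belongs to track A; its 8th term is 146.

146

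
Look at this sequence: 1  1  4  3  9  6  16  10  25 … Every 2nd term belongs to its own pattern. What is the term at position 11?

Split by position mod 2 into 2 tracks.
Track A: 1, 4, 9, 16, 25. The squares 1², 2², 3², ….
Track B: 1, 3, 6, 10. The triangular numbers T_1, T_2, ….
Position 11 → track A, term 6 = 36.

36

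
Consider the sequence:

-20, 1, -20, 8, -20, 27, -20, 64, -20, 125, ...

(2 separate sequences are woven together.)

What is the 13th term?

The terms cycle through 2 interleaved subsequences.
Track A: -20, -20, -20, -20, -20 (always -20).
Track B: 1, 8, 27, 64, 125 (consecutive cubes n³ from n = 1).
Term 13 comes from track A (its 7th entry): -20.

-20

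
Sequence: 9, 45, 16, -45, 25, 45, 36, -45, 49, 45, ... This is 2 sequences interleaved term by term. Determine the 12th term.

-45

Split by position mod 2 into 2 tracks.
Track A: 9, 16, 25, 36, 49 — perfect squares starting at 3².
Track B: 45, -45, 45, -45, 45 — alternating ±45.
The 12th slot belongs to track B; its 6th term is -45.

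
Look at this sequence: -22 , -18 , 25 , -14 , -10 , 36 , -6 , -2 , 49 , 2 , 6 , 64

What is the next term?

10

The slot pattern repeats as AAB (period 3), so there are 2 interleaved tracks.
Track A is -22, -18, -14, -10, -6, -2, 2, 6, which is linear: a_n = -26 + 4·n.
Track B is 25, 36, 49, 64, which is the squares 5², 6², 7², ….
Term 13 comes from track A (its 9th entry): 10.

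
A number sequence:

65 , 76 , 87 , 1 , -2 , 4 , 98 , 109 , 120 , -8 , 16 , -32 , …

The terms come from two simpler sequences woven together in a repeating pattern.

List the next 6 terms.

Reading positions in blocks of 6 reveals the pattern AAABBB — 2 tracks woven together.
Track A: 65, 76, 87, 98, 109, 120. Arithmetic with common difference +11.
Track B: 1, -2, 4, -8, 16, -32. Multiplying by -2 each time.
Position 13 → track A, term 7 = 131.
Term 14 comes from track A (its 8th entry): 142.
Term 15 comes from track A (its 9th entry): 153.
The 16th slot belongs to track B; its 7th term is 64.
Term 17 comes from track B (its 8th entry): -128.
The 18th slot belongs to track B; its 9th term is 256.

131, 142, 153, 64, -128, 256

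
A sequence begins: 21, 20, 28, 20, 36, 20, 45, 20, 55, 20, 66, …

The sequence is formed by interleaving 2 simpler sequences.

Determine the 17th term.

105

The terms cycle through 2 interleaved subsequences.
Subsequence A: 21, 28, 36, 45, 55, 66 — triangular numbers n(n+1)/2 for n = 6, 7, ….
Subsequence B: 20, 20, 20, 20, 20 — the constant sequence 20.
The 17th slot belongs to subsequence A; its 9th term is 105.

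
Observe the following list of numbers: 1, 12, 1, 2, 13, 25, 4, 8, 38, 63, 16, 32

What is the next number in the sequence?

Reading positions in blocks of 4 reveals the pattern AABB — 2 tracks woven together.
Stream A is 1, 12, 13, 25, 38, 63, which is a Fibonacci-like recurrence a_n = a_{n-1} + a_{n-2}.
Stream B is 1, 2, 4, 8, 16, 32, which is successive powers of 2.
The 13th slot belongs to stream A; its 7th term is 101.

101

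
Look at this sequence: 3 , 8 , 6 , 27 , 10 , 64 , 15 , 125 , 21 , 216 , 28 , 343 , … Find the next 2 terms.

36, 512

Odd-indexed and even-indexed terms follow separate rules.
Stream A = 3, 6, 10, 15, 21, 28: triangular numbers starting at T_2.
Stream B = 8, 27, 64, 125, 216, 343: perfect cubes starting at 2³.
The 13th slot belongs to stream A; its 7th term is 36.
The 14th slot belongs to stream B; its 7th term is 512.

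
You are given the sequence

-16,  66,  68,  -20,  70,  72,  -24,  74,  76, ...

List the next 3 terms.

-28, 78, 80

The slot pattern repeats as ABB (period 3), so there are 2 interleaved tracks.
Track A is -16, -20, -24, which is linear: a_n = -12 − 4·n.
Track B is 66, 68, 70, 72, 74, 76, which is arithmetic, step +2.
The 10th slot belongs to track A; its 4th term is -28.
Position 11 falls in track B as its term 7, giving 78.
Position 12 → track B, term 8 = 80.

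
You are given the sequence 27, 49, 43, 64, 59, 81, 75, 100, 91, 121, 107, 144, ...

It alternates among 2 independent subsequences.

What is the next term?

Positions 1, 3, 5, … form one subsequence and positions 2, 4, 6, … form another.
Stream A is 27, 43, 59, 75, 91, 107, which is arithmetic with common difference +16.
Stream B is 49, 64, 81, 100, 121, 144, which is consecutive squares n² from n = 7.
Position 13 → stream A, term 7 = 123.

123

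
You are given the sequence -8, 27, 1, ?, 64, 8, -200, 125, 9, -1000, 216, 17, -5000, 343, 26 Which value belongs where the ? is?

The terms cycle through 3 interleaved subsequences.
Track A: -8, ?, -200, -1000, -5000. Multiplying by 5 each time.
Track B: 27, 64, 125, 216, 343. Consecutive cubes n³ from n = 3.
Track C: 1, 8, 9, 17, 26. A Fibonacci-like recurrence a_n = a_{n-1} + a_{n-2}.
Filling track A at index 2 by its rule yields -40.

-40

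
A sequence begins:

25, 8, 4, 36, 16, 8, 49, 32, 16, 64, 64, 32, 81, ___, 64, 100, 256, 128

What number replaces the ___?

Read the sequence 3 terms at a time; column i is its own pattern.
Subsequence A is 25, 36, 49, 64, 81, 100, which is the squares 5², 6², 7², ….
Subsequence B is 8, 16, 32, 64, ?, 256, which is a geometric progression (common ratio 2).
Subsequence C is 4, 8, 16, 32, 64, 128, which is powers 2^2, 2^3, 2^4, ….
Subsequence B's pattern makes the blank 128.

128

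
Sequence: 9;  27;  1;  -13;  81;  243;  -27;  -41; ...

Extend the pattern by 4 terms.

Reading positions in blocks of 4 reveals the pattern AABB — 2 tracks woven together.
Track A = 9, 27, 81, 243: a geometric progression (common ratio 3).
Track B = 1, -13, -27, -41: arithmetic, step −14.
Position 9 falls in track A as its term 5, giving 729.
Position 10 → track A, term 6 = 2187.
Position 11 falls in track B as its term 5, giving -55.
Position 12 → track B, term 6 = -69.

729, 2187, -55, -69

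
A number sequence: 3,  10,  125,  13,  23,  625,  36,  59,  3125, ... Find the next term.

Reading positions in blocks of 3 reveals the pattern AAB — 2 tracks woven together.
Track A: 3, 10, 13, 23, 36, 59 — each term equals the sum of the previous two.
Track B: 125, 625, 3125 — powers 5^3, 5^4, 5^5, ….
Position 10 → track A, term 7 = 95.

95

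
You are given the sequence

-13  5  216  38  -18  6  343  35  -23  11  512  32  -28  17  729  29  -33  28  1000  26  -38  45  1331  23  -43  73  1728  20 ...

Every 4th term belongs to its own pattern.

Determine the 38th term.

309

Taking every 4th term gives 4 separate tracks.
Subsequence A is -13, -18, -23, -28, -33, -38, -43, which is arithmetic, step −5.
Subsequence B is 5, 6, 11, 17, 28, 45, 73, which is each term equals the sum of the previous two.
Subsequence C is 216, 343, 512, 729, 1000, 1331, 1728, which is the cubes 6³, 7³, 8³, ….
Subsequence D is 38, 35, 32, 29, 26, 23, 20, which is linear: a_n = 41 − 3·n.
The 38th slot belongs to subsequence B; its 10th term is 309.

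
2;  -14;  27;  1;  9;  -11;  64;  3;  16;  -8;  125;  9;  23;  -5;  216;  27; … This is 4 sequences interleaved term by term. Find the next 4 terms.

Split by position mod 4 into 4 tracks.
Subsequence A: 2, 9, 16, 23 (adding 7 each time).
Subsequence B: -14, -11, -8, -5 (adding 3 each time).
Subsequence C: 27, 64, 125, 216 (the cubes 3³, 4³, 5³, …).
Subsequence D: 1, 3, 9, 27 (multiplying by 3 each time).
The 17th slot belongs to subsequence A; its 5th term is 30.
Position 18 → subsequence B, term 5 = -2.
Position 19 → subsequence C, term 5 = 343.
The 20th slot belongs to subsequence D; its 5th term is 81.

30, -2, 343, 81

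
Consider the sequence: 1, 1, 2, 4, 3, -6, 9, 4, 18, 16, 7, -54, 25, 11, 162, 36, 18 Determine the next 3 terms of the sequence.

The terms cycle through 3 interleaved subsequences.
Track A: 1, 4, 9, 16, 25, 36 (the squares 1², 2², 3², …).
Track B: 1, 3, 4, 7, 11, 18 (each term equals the sum of the previous two).
Track C: 2, -6, 18, -54, 162 (geometric with ratio -3).
The 18th slot belongs to track C; its 6th term is -486.
Position 19 → track A, term 7 = 49.
Position 20 falls in track B as its term 7, giving 29.

-486, 49, 29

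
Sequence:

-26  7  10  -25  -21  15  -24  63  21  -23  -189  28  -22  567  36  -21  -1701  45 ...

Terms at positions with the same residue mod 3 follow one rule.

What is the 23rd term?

Taking every 3rd term gives 3 separate tracks.
Stream A: -26, -25, -24, -23, -22, -21 (adding 1 each time).
Stream B: 7, -21, 63, -189, 567, -1701 (a geometric progression (common ratio -3)).
Stream C: 10, 15, 21, 28, 36, 45 (triangular numbers starting at T_4).
Position 23 falls in stream B as its term 8, giving -15309.

-15309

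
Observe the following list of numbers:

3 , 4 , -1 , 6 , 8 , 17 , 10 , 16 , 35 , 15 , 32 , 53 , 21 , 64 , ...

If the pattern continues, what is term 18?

89

Taking every 3rd term gives 3 separate tracks.
Track A = 3, 6, 10, 15, 21: triangular numbers starting at T_2.
Track B = 4, 8, 16, 32, 64: powers 2^2, 2^3, 2^4, ….
Track C = -1, 17, 35, 53: linear: a_n = -19 + 18·n.
Term 18 comes from track C (its 6th entry): 89.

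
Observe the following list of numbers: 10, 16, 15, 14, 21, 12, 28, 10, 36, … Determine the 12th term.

The terms cycle through 2 interleaved subsequences.
Subsequence A: 10, 15, 21, 28, 36 — triangular numbers starting at T_4.
Subsequence B: 16, 14, 12, 10 — subtracting 2 each time.
Position 12 falls in subsequence B as its term 6, giving 6.

6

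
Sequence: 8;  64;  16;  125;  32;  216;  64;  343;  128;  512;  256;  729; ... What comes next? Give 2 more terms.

Positions 1, 3, 5, … form one subsequence and positions 2, 4, 6, … form another.
Track A = 8, 16, 32, 64, 128, 256: successive powers of 2.
Track B = 64, 125, 216, 343, 512, 729: consecutive cubes n³ from n = 4.
The 13th slot belongs to track A; its 7th term is 512.
The 14th slot belongs to track B; its 7th term is 1000.

512, 1000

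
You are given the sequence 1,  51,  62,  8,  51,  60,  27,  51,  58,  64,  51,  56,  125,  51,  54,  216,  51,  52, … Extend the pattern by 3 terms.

Split by position mod 3: positions 1, 4, 7, … form one track, and each other residue class forms its own.
Subsequence A = 1, 8, 27, 64, 125, 216: the cubes 1³, 2³, 3³, ….
Subsequence B = 51, 51, 51, 51, 51, 51: the constant sequence 51.
Subsequence C = 62, 60, 58, 56, 54, 52: arithmetic with common difference −2.
The 19th slot belongs to subsequence A; its 7th term is 343.
Term 20 comes from subsequence B (its 7th entry): 51.
The 21st slot belongs to subsequence C; its 7th term is 50.

343, 51, 50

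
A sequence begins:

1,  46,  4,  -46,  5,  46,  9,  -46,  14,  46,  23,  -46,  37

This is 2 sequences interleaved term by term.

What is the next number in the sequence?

46

Taking every 2nd term gives 2 separate tracks.
Track A is 1, 4, 5, 9, 14, 23, 37, which is Fibonacci-style (each term is the sum of the two before it).
Track B is 46, -46, 46, -46, 46, -46, which is alternating ±46.
The 14th slot belongs to track B; its 7th term is 46.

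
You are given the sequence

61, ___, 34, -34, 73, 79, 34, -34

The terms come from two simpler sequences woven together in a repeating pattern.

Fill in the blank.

Reading positions in blocks of 4 reveals the pattern AABB — 2 tracks woven together.
Track A is 61, ?, 73, 79, which is adding 6 each time.
Track B is 34, -34, 34, -34, which is oscillating between 34 and -34.
Track A's pattern makes the blank 67.

67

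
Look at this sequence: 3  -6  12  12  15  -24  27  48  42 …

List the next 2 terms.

-96, 69

Odd-indexed and even-indexed terms follow separate rules.
Track A: 3, 12, 15, 27, 42 — each term equals the sum of the previous two.
Track B: -6, 12, -24, 48 — a geometric progression (common ratio -2).
Position 10 falls in track B as its term 5, giving -96.
Term 11 comes from track A (its 6th entry): 69.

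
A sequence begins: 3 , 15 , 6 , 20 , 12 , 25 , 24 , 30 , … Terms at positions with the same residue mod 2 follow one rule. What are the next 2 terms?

Taking every 2nd term gives 2 separate tracks.
Subsequence A = 3, 6, 12, 24: multiplying by 2 each time.
Subsequence B = 15, 20, 25, 30: arithmetic, step +5.
The 9th slot belongs to subsequence A; its 5th term is 48.
Position 10 falls in subsequence B as its term 5, giving 35.

48, 35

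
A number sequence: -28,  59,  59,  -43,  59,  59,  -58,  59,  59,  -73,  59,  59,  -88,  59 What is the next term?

Reading positions in blocks of 3 reveals the pattern ABB — 2 tracks woven together.
Track A: -28, -43, -58, -73, -88 (linear: a_n = -13 − 15·n).
Track B: 59, 59, 59, 59, 59, 59, 59, 59, 59 (always 59).
The 15th slot belongs to track B; its 10th term is 59.

59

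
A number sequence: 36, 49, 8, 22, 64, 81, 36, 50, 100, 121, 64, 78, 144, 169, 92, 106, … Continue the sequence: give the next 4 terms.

196, 225, 120, 134

Reading positions in blocks of 4 reveals the pattern AABB — 2 tracks woven together.
Track A: 36, 49, 64, 81, 100, 121, 144, 169. Consecutive squares n² from n = 6.
Track B: 8, 22, 36, 50, 64, 78, 92, 106. Arithmetic with common difference +14.
The 17th slot belongs to track A; its 9th term is 196.
Position 18 falls in track A as its term 10, giving 225.
The 19th slot belongs to track B; its 9th term is 120.
Term 20 comes from track B (its 10th entry): 134.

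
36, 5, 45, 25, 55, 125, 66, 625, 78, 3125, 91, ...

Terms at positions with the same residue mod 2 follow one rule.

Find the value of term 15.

120

Taking every 2nd term gives 2 separate tracks.
Track A: 36, 45, 55, 66, 78, 91. Triangular numbers n(n+1)/2 for n = 8, 9, ….
Track B: 5, 25, 125, 625, 3125. Successive powers of 5.
Position 15 → track A, term 8 = 120.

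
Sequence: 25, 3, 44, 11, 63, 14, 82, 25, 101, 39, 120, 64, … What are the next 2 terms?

Split by position mod 2 into 2 tracks.
Track A = 25, 44, 63, 82, 101, 120: adding 19 each time.
Track B = 3, 11, 14, 25, 39, 64: each term equals the sum of the previous two.
Term 13 comes from track A (its 7th entry): 139.
Term 14 comes from track B (its 7th entry): 103.

139, 103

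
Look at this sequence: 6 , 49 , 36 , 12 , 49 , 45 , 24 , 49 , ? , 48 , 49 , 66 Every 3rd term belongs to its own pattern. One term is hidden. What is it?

55

Split by position mod 3 into 3 tracks.
Stream A: 6, 12, 24, 48 (geometric, ×2 each step).
Stream B: 49, 49, 49, 49 (always 49).
Stream C: 36, 45, ?, 66 (the triangular numbers T_8, T_9, …).
So the missing entry in stream C is 55.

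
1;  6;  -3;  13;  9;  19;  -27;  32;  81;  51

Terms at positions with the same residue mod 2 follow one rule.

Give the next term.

-243

Taking every 2nd term gives 2 separate tracks.
Track A = 1, -3, 9, -27, 81: multiplying by -3 each time.
Track B = 6, 13, 19, 32, 51: Fibonacci-style (each term is the sum of the two before it).
Position 11 falls in track A as its term 6, giving -243.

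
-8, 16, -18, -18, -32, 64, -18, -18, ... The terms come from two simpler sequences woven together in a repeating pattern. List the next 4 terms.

-128, 256, -18, -18

The slot pattern repeats as AABB (period 4), so there are 2 interleaved tracks.
Subsequence A: -8, 16, -32, 64. A geometric progression (common ratio -2).
Subsequence B: -18, -18, -18, -18. Constant -18.
Position 9 → subsequence A, term 5 = -128.
Position 10 → subsequence A, term 6 = 256.
Position 11 falls in subsequence B as its term 5, giving -18.
Position 12 → subsequence B, term 6 = -18.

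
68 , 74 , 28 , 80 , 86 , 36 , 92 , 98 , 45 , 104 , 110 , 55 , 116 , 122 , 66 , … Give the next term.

Positions follow the repeating pattern AAB; grouping by letter gives 2 tracks.
Subsequence A = 68, 74, 80, 86, 92, 98, 104, 110, 116, 122: arithmetic, step +6.
Subsequence B = 28, 36, 45, 55, 66: triangular numbers n(n+1)/2 for n = 7, 8, ….
Position 16 falls in subsequence A as its term 11, giving 128.

128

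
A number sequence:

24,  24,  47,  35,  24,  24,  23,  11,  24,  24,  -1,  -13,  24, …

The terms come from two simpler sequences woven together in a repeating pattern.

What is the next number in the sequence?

The slot pattern repeats as AABB (period 4), so there are 2 interleaved tracks.
Track A: 24, 24, 24, 24, 24, 24, 24 (constant 24).
Track B: 47, 35, 23, 11, -1, -13 (linear: a_n = 59 − 12·n).
The 14th slot belongs to track A; its 8th term is 24.

24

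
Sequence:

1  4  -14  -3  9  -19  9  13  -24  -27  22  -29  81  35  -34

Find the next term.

-243

Split by position mod 3: positions 1, 4, 7, … form one track, and each other residue class forms its own.
Track A = 1, -3, 9, -27, 81: multiplying by -3 each time.
Track B = 4, 9, 13, 22, 35: Fibonacci-style (each term is the sum of the two before it).
Track C = -14, -19, -24, -29, -34: linear: a_n = -9 − 5·n.
Position 16 falls in track A as its term 6, giving -243.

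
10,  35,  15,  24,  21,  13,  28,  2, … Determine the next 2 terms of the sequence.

36, -9

Taking every 2nd term gives 2 separate tracks.
Stream A is 10, 15, 21, 28, which is the triangular numbers T_4, T_5, ….
Stream B is 35, 24, 13, 2, which is subtracting 11 each time.
Term 9 comes from stream A (its 5th entry): 36.
Position 10 → stream B, term 5 = -9.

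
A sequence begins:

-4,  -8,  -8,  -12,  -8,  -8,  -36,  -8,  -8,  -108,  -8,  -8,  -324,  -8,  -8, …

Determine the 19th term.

-2916

The slot pattern repeats as ABB (period 3), so there are 2 interleaved tracks.
Subsequence A: -4, -12, -36, -108, -324 — a geometric progression (common ratio 3).
Subsequence B: -8, -8, -8, -8, -8, -8, -8, -8, -8, -8 — always -8.
Position 19 → subsequence A, term 7 = -2916.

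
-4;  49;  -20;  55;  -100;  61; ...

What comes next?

Positions 1, 3, 5, … form one subsequence and positions 2, 4, 6, … form another.
Track A is -4, -20, -100, which is geometric with ratio 5.
Track B is 49, 55, 61, which is arithmetic with common difference +6.
Position 7 → track A, term 4 = -500.

-500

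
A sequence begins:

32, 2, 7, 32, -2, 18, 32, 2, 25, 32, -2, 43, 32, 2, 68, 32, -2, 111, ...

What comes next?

The terms cycle through 3 interleaved subsequences.
Track A: 32, 32, 32, 32, 32, 32 — the constant sequence 32.
Track B: 2, -2, 2, -2, 2, -2 — alternating ±2.
Track C: 7, 18, 25, 43, 68, 111 — each term equals the sum of the previous two.
Term 19 comes from track A (its 7th entry): 32.

32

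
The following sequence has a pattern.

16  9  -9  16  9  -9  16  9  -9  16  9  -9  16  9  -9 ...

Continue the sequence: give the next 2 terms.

Positions follow the repeating pattern ABB; grouping by letter gives 2 tracks.
Stream A: 16, 16, 16, 16, 16 — always 16.
Stream B: 9, -9, 9, -9, 9, -9, 9, -9, 9, -9 — alternating ±9.
Position 16 falls in stream A as its term 6, giving 16.
Position 17 → stream B, term 11 = 9.

16, 9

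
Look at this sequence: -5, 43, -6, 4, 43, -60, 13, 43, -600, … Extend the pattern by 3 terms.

Taking every 3rd term gives 3 separate tracks.
Subsequence A is -5, 4, 13, which is arithmetic, step +9.
Subsequence B is 43, 43, 43, which is the constant sequence 43.
Subsequence C is -6, -60, -600, which is geometric, ×10 each step.
Term 10 comes from subsequence A (its 4th entry): 22.
Position 11 → subsequence B, term 4 = 43.
Position 12 → subsequence C, term 4 = -6000.

22, 43, -6000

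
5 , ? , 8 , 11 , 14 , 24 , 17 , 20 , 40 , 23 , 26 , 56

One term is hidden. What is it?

8

Positions follow the repeating pattern AAB; grouping by letter gives 2 tracks.
Track A is 5, ?, 11, 14, 17, 20, 23, 26, which is arithmetic, step +3.
Track B is 8, 24, 40, 56, which is adding 16 each time.
The gap is track A's term 2; the rule gives 8.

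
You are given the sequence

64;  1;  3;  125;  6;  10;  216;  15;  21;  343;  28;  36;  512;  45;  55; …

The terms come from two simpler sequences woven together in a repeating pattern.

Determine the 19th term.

The slot pattern repeats as ABB (period 3), so there are 2 interleaved tracks.
Track A: 64, 125, 216, 343, 512 (perfect cubes starting at 4³).
Track B: 1, 3, 6, 10, 15, 21, 28, 36, 45, 55 (triangular numbers n(n+1)/2 for n = 1, 2, …).
Term 19 comes from track A (its 7th entry): 1000.

1000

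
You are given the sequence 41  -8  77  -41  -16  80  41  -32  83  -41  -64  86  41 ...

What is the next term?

-128

Split by position mod 3: positions 1, 4, 7, … form one track, and each other residue class forms its own.
Stream A is 41, -41, 41, -41, 41, which is oscillating between 41 and -41.
Stream B is -8, -16, -32, -64, which is multiplying by 2 each time.
Stream C is 77, 80, 83, 86, which is linear: a_n = 74 + 3·n.
Term 14 comes from stream B (its 5th entry): -128.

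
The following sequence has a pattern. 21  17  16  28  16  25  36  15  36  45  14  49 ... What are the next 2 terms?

Split by position mod 3: positions 1, 4, 7, … form one track, and each other residue class forms its own.
Subsequence A = 21, 28, 36, 45: triangular numbers starting at T_6.
Subsequence B = 17, 16, 15, 14: subtracting 1 each time.
Subsequence C = 16, 25, 36, 49: the squares 4², 5², 6², ….
Position 13 falls in subsequence A as its term 5, giving 55.
Position 14 → subsequence B, term 5 = 13.

55, 13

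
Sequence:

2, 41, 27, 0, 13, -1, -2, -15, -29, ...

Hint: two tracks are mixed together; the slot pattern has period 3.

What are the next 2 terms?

-4, -43

Reading positions in blocks of 3 reveals the pattern ABB — 2 tracks woven together.
Subsequence A: 2, 0, -2 (subtracting 2 each time).
Subsequence B: 41, 27, 13, -1, -15, -29 (subtracting 14 each time).
Position 10 falls in subsequence A as its term 4, giving -4.
Position 11 → subsequence B, term 7 = -43.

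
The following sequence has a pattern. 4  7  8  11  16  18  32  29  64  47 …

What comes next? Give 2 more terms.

Split by position mod 2 into 2 tracks.
Track A: 4, 8, 16, 32, 64 — successive powers of 2.
Track B: 7, 11, 18, 29, 47 — Fibonacci-style (each term is the sum of the two before it).
Position 11 → track A, term 6 = 128.
The 12th slot belongs to track B; its 6th term is 76.

128, 76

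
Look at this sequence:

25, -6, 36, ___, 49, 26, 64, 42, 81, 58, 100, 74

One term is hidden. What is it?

Positions 1, 3, 5, … form one subsequence and positions 2, 4, 6, … form another.
Stream A: 25, 36, 49, 64, 81, 100. Perfect squares starting at 5².
Stream B: -6, ?, 26, 42, 58, 74. Linear: a_n = -22 + 16·n.
So the missing entry in stream B is 10.

10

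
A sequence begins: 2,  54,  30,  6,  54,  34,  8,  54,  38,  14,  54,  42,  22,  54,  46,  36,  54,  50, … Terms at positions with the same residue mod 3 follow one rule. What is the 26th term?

Split by position mod 3 into 3 tracks.
Subsequence A: 2, 6, 8, 14, 22, 36 — each term equals the sum of the previous two.
Subsequence B: 54, 54, 54, 54, 54, 54 — always 54.
Subsequence C: 30, 34, 38, 42, 46, 50 — adding 4 each time.
The 26th slot belongs to subsequence B; its 9th term is 54.

54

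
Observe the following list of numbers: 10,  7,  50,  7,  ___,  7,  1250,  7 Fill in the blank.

The terms cycle through 2 interleaved subsequences.
Stream A: 10, 50, ?, 1250 — multiplying by 5 each time.
Stream B: 7, 7, 7, 7 — always 7.
Stream A's pattern makes the blank 250.

250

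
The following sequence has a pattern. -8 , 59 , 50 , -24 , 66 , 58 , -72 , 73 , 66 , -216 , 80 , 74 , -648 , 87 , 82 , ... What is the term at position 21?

98

Split by position mod 3 into 3 tracks.
Subsequence A: -8, -24, -72, -216, -648. Multiplying by 3 each time.
Subsequence B: 59, 66, 73, 80, 87. Linear: a_n = 52 + 7·n.
Subsequence C: 50, 58, 66, 74, 82. Linear: a_n = 42 + 8·n.
The 21st slot belongs to subsequence C; its 7th term is 98.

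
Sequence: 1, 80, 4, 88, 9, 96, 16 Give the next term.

Split by position mod 2 into 2 tracks.
Subsequence A = 1, 4, 9, 16: consecutive squares n² from n = 1.
Subsequence B = 80, 88, 96: adding 8 each time.
Term 8 comes from subsequence B (its 4th entry): 104.

104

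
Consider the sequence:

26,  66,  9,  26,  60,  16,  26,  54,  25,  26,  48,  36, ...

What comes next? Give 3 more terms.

The terms cycle through 3 interleaved subsequences.
Subsequence A = 26, 26, 26, 26: always 26.
Subsequence B = 66, 60, 54, 48: arithmetic with common difference −6.
Subsequence C = 9, 16, 25, 36: the squares 3², 4², 5², ….
The 13th slot belongs to subsequence A; its 5th term is 26.
The 14th slot belongs to subsequence B; its 5th term is 42.
The 15th slot belongs to subsequence C; its 5th term is 49.

26, 42, 49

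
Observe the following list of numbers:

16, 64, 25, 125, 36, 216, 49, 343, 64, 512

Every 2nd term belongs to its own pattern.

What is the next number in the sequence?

81

The terms cycle through 2 interleaved subsequences.
Stream A: 16, 25, 36, 49, 64 (perfect squares starting at 4²).
Stream B: 64, 125, 216, 343, 512 (the cubes 4³, 5³, 6³, …).
Term 11 comes from stream A (its 6th entry): 81.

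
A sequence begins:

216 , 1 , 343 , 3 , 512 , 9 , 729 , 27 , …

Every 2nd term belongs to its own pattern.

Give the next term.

Taking every 2nd term gives 2 separate tracks.
Track A: 216, 343, 512, 729. Consecutive cubes n³ from n = 6.
Track B: 1, 3, 9, 27. Successive powers of 3.
The 9th slot belongs to track A; its 5th term is 1000.

1000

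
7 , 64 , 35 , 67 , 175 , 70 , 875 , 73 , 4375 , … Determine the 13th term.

Taking every 2nd term gives 2 separate tracks.
Track A = 7, 35, 175, 875, 4375: geometric with ratio 5.
Track B = 64, 67, 70, 73: arithmetic with common difference +3.
Term 13 comes from track A (its 7th entry): 109375.

109375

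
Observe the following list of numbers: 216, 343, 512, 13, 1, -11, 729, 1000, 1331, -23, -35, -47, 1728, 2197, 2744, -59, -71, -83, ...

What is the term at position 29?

-143

Positions follow the repeating pattern AAABBB; grouping by letter gives 2 tracks.
Stream A = 216, 343, 512, 729, 1000, 1331, 1728, 2197, 2744: consecutive cubes n³ from n = 6.
Stream B = 13, 1, -11, -23, -35, -47, -59, -71, -83: arithmetic with common difference −12.
Term 29 comes from stream B (its 14th entry): -143.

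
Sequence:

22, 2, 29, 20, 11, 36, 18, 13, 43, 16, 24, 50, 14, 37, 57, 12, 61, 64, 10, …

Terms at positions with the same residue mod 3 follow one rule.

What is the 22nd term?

Split by position mod 3: positions 1, 4, 7, … form one track, and each other residue class forms its own.
Track A = 22, 20, 18, 16, 14, 12, 10: arithmetic, step −2.
Track B = 2, 11, 13, 24, 37, 61: each term equals the sum of the previous two.
Track C = 29, 36, 43, 50, 57, 64: linear: a_n = 22 + 7·n.
Position 22 → track A, term 8 = 8.

8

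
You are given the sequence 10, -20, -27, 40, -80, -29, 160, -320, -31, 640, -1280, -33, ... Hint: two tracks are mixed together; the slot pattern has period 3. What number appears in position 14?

-5120

The slot pattern repeats as AAB (period 3), so there are 2 interleaved tracks.
Subsequence A is 10, -20, 40, -80, 160, -320, 640, -1280, which is a geometric progression (common ratio -2).
Subsequence B is -27, -29, -31, -33, which is subtracting 2 each time.
The 14th slot belongs to subsequence A; its 10th term is -5120.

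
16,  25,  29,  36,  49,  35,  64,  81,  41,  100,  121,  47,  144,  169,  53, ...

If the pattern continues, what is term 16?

196

Reading positions in blocks of 3 reveals the pattern AAB — 2 tracks woven together.
Subsequence A is 16, 25, 36, 49, 64, 81, 100, 121, 144, 169, which is the squares 4², 5², 6², ….
Subsequence B is 29, 35, 41, 47, 53, which is arithmetic, step +6.
Position 16 falls in subsequence A as its term 11, giving 196.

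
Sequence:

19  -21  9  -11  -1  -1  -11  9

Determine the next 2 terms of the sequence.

Odd-indexed and even-indexed terms follow separate rules.
Stream A is 19, 9, -1, -11, which is arithmetic, step −10.
Stream B is -21, -11, -1, 9, which is arithmetic with common difference +10.
The 9th slot belongs to stream A; its 5th term is -21.
Term 10 comes from stream B (its 5th entry): 19.

-21, 19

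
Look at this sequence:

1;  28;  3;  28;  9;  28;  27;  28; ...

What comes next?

81

Positions 1, 3, 5, … form one subsequence and positions 2, 4, 6, … form another.
Stream A = 1, 3, 9, 27: powers 3^0, 3^1, 3^2, ….
Stream B = 28, 28, 28, 28: the constant sequence 28.
Position 9 → stream A, term 5 = 81.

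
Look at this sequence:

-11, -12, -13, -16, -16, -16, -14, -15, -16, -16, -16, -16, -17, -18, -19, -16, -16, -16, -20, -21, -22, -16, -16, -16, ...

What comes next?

Reading positions in blocks of 6 reveals the pattern AAABBB — 2 tracks woven together.
Track A: -11, -12, -13, -14, -15, -16, -17, -18, -19, -20, -21, -22 — arithmetic with common difference −1.
Track B: -16, -16, -16, -16, -16, -16, -16, -16, -16, -16, -16, -16 — the constant sequence -16.
Term 25 comes from track A (its 13th entry): -23.

-23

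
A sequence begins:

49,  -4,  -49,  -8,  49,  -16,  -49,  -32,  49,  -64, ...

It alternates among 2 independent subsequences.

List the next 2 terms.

-49, -128

The terms cycle through 2 interleaved subsequences.
Track A: 49, -49, 49, -49, 49 (alternating ±49).
Track B: -4, -8, -16, -32, -64 (geometric with ratio 2).
Position 11 → track A, term 6 = -49.
Position 12 → track B, term 6 = -128.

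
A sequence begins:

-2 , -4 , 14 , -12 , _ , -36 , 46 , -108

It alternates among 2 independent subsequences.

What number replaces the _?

Taking every 2nd term gives 2 separate tracks.
Track A: -2, 14, ?, 46 — adding 16 each time.
Track B: -4, -12, -36, -108 — geometric, ×3 each step.
Filling track A at index 3 by its rule yields 30.

30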